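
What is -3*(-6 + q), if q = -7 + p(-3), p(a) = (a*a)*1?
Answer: 12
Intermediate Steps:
p(a) = a² (p(a) = a²*1 = a²)
q = 2 (q = -7 + (-3)² = -7 + 9 = 2)
-3*(-6 + q) = -3*(-6 + 2) = -3*(-4) = 12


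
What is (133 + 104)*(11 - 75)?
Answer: -15168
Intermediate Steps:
(133 + 104)*(11 - 75) = 237*(-64) = -15168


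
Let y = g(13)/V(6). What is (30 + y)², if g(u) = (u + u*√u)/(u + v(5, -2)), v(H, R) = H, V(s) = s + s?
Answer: 21080623/23328 + 84409*√13/23328 ≈ 916.71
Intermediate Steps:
V(s) = 2*s
g(u) = (u + u^(3/2))/(5 + u) (g(u) = (u + u*√u)/(u + 5) = (u + u^(3/2))/(5 + u))
y = 13/216 + 13*√13/216 (y = ((13 + 13^(3/2))/(5 + 13))/((2*6)) = ((13 + 13*√13)/18)/12 = ((13 + 13*√13)/18)*(1/12) = (13/18 + 13*√13/18)*(1/12) = 13/216 + 13*√13/216 ≈ 0.27719)
(30 + y)² = (30 + (13/216 + 13*√13/216))² = (6493/216 + 13*√13/216)²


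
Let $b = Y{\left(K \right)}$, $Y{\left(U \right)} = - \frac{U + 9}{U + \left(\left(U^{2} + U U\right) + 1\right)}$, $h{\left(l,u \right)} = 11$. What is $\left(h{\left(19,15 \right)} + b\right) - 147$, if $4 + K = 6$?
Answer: $-137$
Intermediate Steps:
$K = 2$ ($K = -4 + 6 = 2$)
$Y{\left(U \right)} = - \frac{9 + U}{1 + U + 2 U^{2}}$ ($Y{\left(U \right)} = - \frac{9 + U}{U + \left(\left(U^{2} + U^{2}\right) + 1\right)} = - \frac{9 + U}{U + \left(2 U^{2} + 1\right)} = - \frac{9 + U}{U + \left(1 + 2 U^{2}\right)} = - \frac{9 + U}{1 + U + 2 U^{2}}$)
$b = -1$ ($b = \frac{-9 - 2}{1 + 2 + 2 \cdot 2^{2}} = \frac{-9 - 2}{1 + 2 + 2 \cdot 4} = \frac{1}{1 + 2 + 8} \left(-11\right) = \frac{1}{11} \left(-11\right) = -1$)
$\left(h{\left(19,15 \right)} + b\right) - 147 = \left(11 - 1\right) - 147 = 10 - 147 = -137$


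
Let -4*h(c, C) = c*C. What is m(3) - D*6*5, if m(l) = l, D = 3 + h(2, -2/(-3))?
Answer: -77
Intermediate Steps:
h(c, C) = -C*c/4 (h(c, C) = -c*C/4 = -C*c/4)
D = 8/3 (D = 3 - ¼*(-2/(-3))*2 = 3 - ¼*(-2*(-⅓))*2 = 3 - ¼*⅔*2 = 3 - ⅓ = 8/3 ≈ 2.6667)
m(3) - D*6*5 = 3 - (8/3)*6*5 = 3 - 16*5 = 3 - 1*80 = 3 - 80 = -77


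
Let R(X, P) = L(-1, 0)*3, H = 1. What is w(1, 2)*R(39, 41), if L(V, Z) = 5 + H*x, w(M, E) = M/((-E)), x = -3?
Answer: -3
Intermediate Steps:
w(M, E) = -M/E (w(M, E) = M*(-1/E) = -M/E)
L(V, Z) = 2 (L(V, Z) = 5 + 1*(-3) = 5 - 3 = 2)
R(X, P) = 6 (R(X, P) = 2*3 = 6)
w(1, 2)*R(39, 41) = -1*1/2*6 = -1*1*1/2*6 = -1/2*6 = -3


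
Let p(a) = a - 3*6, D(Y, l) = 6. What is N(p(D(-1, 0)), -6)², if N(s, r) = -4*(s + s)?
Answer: 9216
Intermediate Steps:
p(a) = -18 + a (p(a) = a - 18 = -18 + a)
N(s, r) = -8*s
N(p(D(-1, 0)), -6)² = (-8*(-18 + 6))² = (-8*(-12))² = 96² = 9216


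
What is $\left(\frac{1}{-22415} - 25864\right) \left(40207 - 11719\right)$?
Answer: $- \frac{16515677589768}{22415} \approx -7.3681 \cdot 10^{8}$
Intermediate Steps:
$\left(\frac{1}{-22415} - 25864\right) \left(40207 - 11719\right) = \left(- \frac{1}{22415} - 25864\right) 28488 = \left(- \frac{579741561}{22415}\right) 28488 = - \frac{16515677589768}{22415}$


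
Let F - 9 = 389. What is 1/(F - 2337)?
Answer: -1/1939 ≈ -0.00051573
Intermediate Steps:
F = 398 (F = 9 + 389 = 398)
1/(F - 2337) = 1/(398 - 2337) = 1/(-1939) = -1/1939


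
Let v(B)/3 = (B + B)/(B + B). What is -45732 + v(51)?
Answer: -45729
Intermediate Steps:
v(B) = 3 (v(B) = 3*((B + B)/(B + B)) = 3*((2*B)/((2*B))) = 3*((2*B)*(1/(2*B))) = 3*1 = 3)
-45732 + v(51) = -45732 + 3 = -45729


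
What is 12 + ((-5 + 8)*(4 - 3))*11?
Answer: 45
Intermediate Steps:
12 + ((-5 + 8)*(4 - 3))*11 = 12 + (3*1)*11 = 12 + 3*11 = 12 + 33 = 45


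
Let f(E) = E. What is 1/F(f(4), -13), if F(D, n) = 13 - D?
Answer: 1/9 ≈ 0.11111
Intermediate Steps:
1/F(f(4), -13) = 1/(13 - 1*4) = 1/(13 - 4) = 1/9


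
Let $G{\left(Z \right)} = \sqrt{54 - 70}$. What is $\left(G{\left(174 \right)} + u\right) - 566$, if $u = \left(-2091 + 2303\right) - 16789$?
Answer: $-17143 + 4 i \approx -17143.0 + 4.0 i$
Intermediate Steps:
$u = -16577$ ($u = 212 - 16789 = -16577$)
$G{\left(Z \right)} = 4 i$ ($G{\left(Z \right)} = \sqrt{-16} = 4 i$)
$\left(G{\left(174 \right)} + u\right) - 566 = \left(4 i - 16577\right) - 566 = \left(-16577 + 4 i\right) - 566 = -17143 + 4 i$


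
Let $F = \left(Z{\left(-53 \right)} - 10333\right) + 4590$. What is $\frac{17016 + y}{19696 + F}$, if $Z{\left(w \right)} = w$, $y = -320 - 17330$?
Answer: $- \frac{317}{6950} \approx -0.045612$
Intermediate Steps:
$y = -17650$ ($y = -320 - 17330 = -17650$)
$F = -5796$ ($F = \left(-53 - 10333\right) + 4590 = -10386 + 4590 = -5796$)
$\frac{17016 + y}{19696 + F} = \frac{17016 - 17650}{19696 - 5796} = - \frac{634}{13900} = \left(-634\right) \frac{1}{13900} = - \frac{317}{6950}$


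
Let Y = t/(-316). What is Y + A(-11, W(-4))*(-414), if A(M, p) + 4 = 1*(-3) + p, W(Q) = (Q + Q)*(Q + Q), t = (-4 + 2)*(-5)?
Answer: -3728489/158 ≈ -23598.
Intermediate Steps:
t = 10 (t = -2*(-5) = 10)
W(Q) = 4*Q² (W(Q) = (2*Q)*(2*Q) = 4*Q²)
Y = -5/158 (Y = 10/(-316) = 10*(-1/316) = -5/158 ≈ -0.031646)
A(M, p) = -7 + p (A(M, p) = -4 + (1*(-3) + p) = -4 + (-3 + p) = -7 + p)
Y + A(-11, W(-4))*(-414) = -5/158 + (-7 + 4*(-4)²)*(-414) = -5/158 + (-7 + 4*16)*(-414) = -5/158 + (-7 + 64)*(-414) = -5/158 + 57*(-414) = -5/158 - 23598 = -3728489/158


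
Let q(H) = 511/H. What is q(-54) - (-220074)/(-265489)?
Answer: -147548875/14336406 ≈ -10.292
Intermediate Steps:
q(-54) - (-220074)/(-265489) = 511/(-54) - (-220074)/(-265489) = 511*(-1/54) - (-220074)*(-1)/265489 = -511/54 - 1*220074/265489 = -511/54 - 220074/265489 = -147548875/14336406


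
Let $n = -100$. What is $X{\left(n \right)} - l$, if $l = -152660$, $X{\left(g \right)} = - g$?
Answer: $152760$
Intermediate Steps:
$X{\left(n \right)} - l = \left(-1\right) \left(-100\right) - -152660 = 100 + 152660 = 152760$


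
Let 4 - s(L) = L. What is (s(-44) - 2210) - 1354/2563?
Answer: -5542560/2563 ≈ -2162.5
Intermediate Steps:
s(L) = 4 - L
(s(-44) - 2210) - 1354/2563 = ((4 - 1*(-44)) - 2210) - 1354/2563 = ((4 + 44) - 2210) - 1354*1/2563 = (48 - 2210) - 1354/2563 = -2162 - 1354/2563 = -5542560/2563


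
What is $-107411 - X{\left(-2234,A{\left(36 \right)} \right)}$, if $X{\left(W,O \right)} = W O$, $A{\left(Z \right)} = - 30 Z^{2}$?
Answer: $-86965331$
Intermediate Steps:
$X{\left(W,O \right)} = O W$
$-107411 - X{\left(-2234,A{\left(36 \right)} \right)} = -107411 - - 30 \cdot 36^{2} \left(-2234\right) = -107411 - \left(-30\right) 1296 \left(-2234\right) = -107411 - \left(-38880\right) \left(-2234\right) = -107411 - 86857920 = -86965331$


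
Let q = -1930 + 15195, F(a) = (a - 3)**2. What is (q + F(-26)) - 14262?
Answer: -156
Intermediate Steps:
F(a) = (-3 + a)**2
q = 13265
(q + F(-26)) - 14262 = (13265 + (-3 - 26)**2) - 14262 = (13265 + (-29)**2) - 14262 = (13265 + 841) - 14262 = 14106 - 14262 = -156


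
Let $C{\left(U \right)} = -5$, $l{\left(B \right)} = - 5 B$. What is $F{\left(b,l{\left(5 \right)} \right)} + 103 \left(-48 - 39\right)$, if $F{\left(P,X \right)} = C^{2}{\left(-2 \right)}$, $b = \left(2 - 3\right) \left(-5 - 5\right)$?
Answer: $-8936$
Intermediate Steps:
$b = 10$ ($b = \left(-1\right) \left(-10\right) = 10$)
$F{\left(P,X \right)} = 25$ ($F{\left(P,X \right)} = \left(-5\right)^{2} = 25$)
$F{\left(b,l{\left(5 \right)} \right)} + 103 \left(-48 - 39\right) = 25 + 103 \left(-48 - 39\right) = 25 + 103 \left(-87\right) = 25 - 8961 = -8936$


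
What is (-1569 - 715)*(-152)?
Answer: 347168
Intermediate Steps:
(-1569 - 715)*(-152) = -2284*(-152) = 347168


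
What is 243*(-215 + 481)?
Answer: 64638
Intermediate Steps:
243*(-215 + 481) = 243*266 = 64638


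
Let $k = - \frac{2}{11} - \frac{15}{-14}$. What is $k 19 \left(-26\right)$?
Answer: $- \frac{33839}{77} \approx -439.47$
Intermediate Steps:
$k = \frac{137}{154}$ ($k = \left(-2\right) \frac{1}{11} - - \frac{15}{14} = - \frac{2}{11} + \frac{15}{14} = \frac{137}{154} \approx 0.88961$)
$k 19 \left(-26\right) = \frac{137}{154} \cdot 19 \left(-26\right) = \frac{2603}{154} \left(-26\right) = - \frac{33839}{77}$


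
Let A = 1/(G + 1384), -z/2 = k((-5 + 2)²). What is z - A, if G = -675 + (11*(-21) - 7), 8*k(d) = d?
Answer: -4243/1884 ≈ -2.2521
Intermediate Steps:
k(d) = d/8
z = -9/4 (z = -(-5 + 2)²/4 = -(-3)²/4 = -9/4 ≈ -2.2500)
G = -913 (G = -675 + (-231 - 7) = -675 - 238 = -913)
A = 1/471 (A = 1/(-913 + 1384) = 1/471 ≈ 0.0021231)
z - A = -9/4 - 1*1/471 = -9/4 - 1/471 = -4243/1884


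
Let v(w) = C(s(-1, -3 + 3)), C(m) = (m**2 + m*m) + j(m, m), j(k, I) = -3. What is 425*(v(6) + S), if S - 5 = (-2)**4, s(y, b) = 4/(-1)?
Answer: 21250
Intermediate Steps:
s(y, b) = -4 (s(y, b) = 4*(-1) = -4)
S = 21 (S = 5 + (-2)**4 = 5 + 16 = 21)
C(m) = -3 + 2*m**2 (C(m) = (m**2 + m*m) - 3 = (m**2 + m**2) - 3 = 2*m**2 - 3 = -3 + 2*m**2)
v(w) = 29 (v(w) = -3 + 2*(-4)**2 = -3 + 2*16 = -3 + 32 = 29)
425*(v(6) + S) = 425*(29 + 21) = 425*50 = 21250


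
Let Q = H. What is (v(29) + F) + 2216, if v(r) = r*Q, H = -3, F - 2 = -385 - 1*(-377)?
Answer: 2123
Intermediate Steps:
F = -6 (F = 2 + (-385 - 1*(-377)) = 2 + (-385 + 377) = 2 - 8 = -6)
Q = -3
v(r) = -3*r (v(r) = r*(-3) = -3*r)
(v(29) + F) + 2216 = (-3*29 - 6) + 2216 = (-87 - 6) + 2216 = -93 + 2216 = 2123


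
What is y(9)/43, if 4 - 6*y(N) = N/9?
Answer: 1/86 ≈ 0.011628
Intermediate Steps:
y(N) = ⅔ - N/54 (y(N) = ⅔ - N/(6*9) = ⅔ - N/54)
y(9)/43 = (⅔ - 1/54*9)/43 = (⅔ - ⅙)*(1/43) = (½)*(1/43) = 1/86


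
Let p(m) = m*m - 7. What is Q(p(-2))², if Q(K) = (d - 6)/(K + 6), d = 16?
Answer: 100/9 ≈ 11.111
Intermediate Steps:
p(m) = -7 + m² (p(m) = m² - 7 = -7 + m²)
Q(K) = 10/(6 + K) (Q(K) = (16 - 6)/(K + 6) = 10/(6 + K))
Q(p(-2))² = (10/(6 + (-7 + (-2)²)))² = (10/(6 + (-7 + 4)))² = (10/(6 - 3))² = (10/3)² = 100/9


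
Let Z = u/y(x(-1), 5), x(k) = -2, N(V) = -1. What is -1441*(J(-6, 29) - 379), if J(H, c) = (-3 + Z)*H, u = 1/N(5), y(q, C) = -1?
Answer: 528847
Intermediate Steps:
u = -1 (u = 1/(-1) = -1)
Z = 1 (Z = -1/(-1) = -1*(-1) = 1)
J(H, c) = -2*H (J(H, c) = (-3 + 1)*H = -2*H)
-1441*(J(-6, 29) - 379) = -1441*(-2*(-6) - 379) = -1441*(12 - 379) = -1441*(-367) = 528847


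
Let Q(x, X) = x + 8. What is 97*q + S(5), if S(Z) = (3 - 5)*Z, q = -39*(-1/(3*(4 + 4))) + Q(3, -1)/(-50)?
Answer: 25257/200 ≈ 126.29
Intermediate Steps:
Q(x, X) = 8 + x
q = 281/200 (q = -39*(-1/(3*(4 + 4))) + (8 + 3)/(-50) = -39/(8*(-3)) + 11*(-1/50) = -39/(-24) - 11/50 = -39*(-1/24) - 11/50 = 13/8 - 11/50 = 281/200 ≈ 1.4050)
S(Z) = -2*Z
97*q + S(5) = 97*(281/200) - 2*5 = 27257/200 - 10 = 25257/200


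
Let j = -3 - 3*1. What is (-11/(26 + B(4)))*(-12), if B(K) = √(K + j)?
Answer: 572/113 - 22*I*√2/113 ≈ 5.062 - 0.27533*I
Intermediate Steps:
j = -6 (j = -3 - 3 = -6)
B(K) = √(-6 + K) (B(K) = √(K - 6) = √(-6 + K))
(-11/(26 + B(4)))*(-12) = (-11/(26 + √(-6 + 4)))*(-12) = (-11/(26 + √(-2)))*(-12) = (-11/(26 + I*√2))*(-12) = -11/(26 + I*√2)*(-12) = 132/(26 + I*√2)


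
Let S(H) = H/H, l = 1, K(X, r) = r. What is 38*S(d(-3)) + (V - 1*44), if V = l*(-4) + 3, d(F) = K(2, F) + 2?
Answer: -7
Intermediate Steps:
d(F) = 2 + F (d(F) = F + 2 = 2 + F)
V = -1 (V = 1*(-4) + 3 = -4 + 3 = -1)
S(H) = 1
38*S(d(-3)) + (V - 1*44) = 38*1 + (-1 - 1*44) = 38 + (-1 - 44) = 38 - 45 = -7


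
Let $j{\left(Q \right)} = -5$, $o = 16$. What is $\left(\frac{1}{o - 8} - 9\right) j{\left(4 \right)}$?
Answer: $\frac{355}{8} \approx 44.375$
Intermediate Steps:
$\left(\frac{1}{o - 8} - 9\right) j{\left(4 \right)} = \left(\frac{1}{16 - 8} - 9\right) \left(-5\right) = \left(\frac{1}{8} - 9\right) \left(-5\right) = \left(- \frac{71}{8}\right) \left(-5\right) = \frac{355}{8}$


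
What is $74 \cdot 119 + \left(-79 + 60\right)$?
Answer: $8787$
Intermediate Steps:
$74 \cdot 119 + \left(-79 + 60\right) = 8806 - 19 = 8787$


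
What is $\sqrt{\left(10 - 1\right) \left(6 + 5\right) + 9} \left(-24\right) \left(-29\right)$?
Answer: $4176 \sqrt{3} \approx 7233.0$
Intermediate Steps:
$\sqrt{\left(10 - 1\right) \left(6 + 5\right) + 9} \left(-24\right) \left(-29\right) = \sqrt{9 \cdot 11 + 9} \left(-24\right) \left(-29\right) = \sqrt{99 + 9} \left(-24\right) \left(-29\right) = \sqrt{108} \left(-24\right) \left(-29\right) = 6 \sqrt{3} \left(-24\right) \left(-29\right) = - 144 \sqrt{3} \left(-29\right) = 4176 \sqrt{3}$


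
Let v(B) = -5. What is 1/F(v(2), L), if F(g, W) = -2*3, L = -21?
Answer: -⅙ ≈ -0.16667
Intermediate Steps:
F(g, W) = -6
1/F(v(2), L) = 1/(-6) = -⅙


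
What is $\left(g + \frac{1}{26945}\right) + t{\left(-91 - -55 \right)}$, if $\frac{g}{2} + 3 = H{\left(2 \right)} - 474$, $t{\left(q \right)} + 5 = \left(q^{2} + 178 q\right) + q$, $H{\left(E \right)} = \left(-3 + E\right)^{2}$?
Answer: $- \frac{164499224}{26945} \approx -6105.0$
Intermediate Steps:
$t{\left(q \right)} = -5 + q^{2} + 179 q$ ($t{\left(q \right)} = -5 + \left(\left(q^{2} + 178 q\right) + q\right) = -5 + \left(q^{2} + 179 q\right) = -5 + q^{2} + 179 q$)
$g = -952$ ($g = -6 + 2 \left(\left(-3 + 2\right)^{2} - 474\right) = -6 + 2 \left(\left(-1\right)^{2} - 474\right) = -6 + 2 \left(1 - 474\right) = -6 + 2 \left(-473\right) = -6 - 946 = -952$)
$\left(g + \frac{1}{26945}\right) + t{\left(-91 - -55 \right)} = \left(-952 + \frac{1}{26945}\right) + \left(-5 + \left(-91 - -55\right)^{2} + 179 \left(-91 - -55\right)\right) = \left(-952 + \frac{1}{26945}\right) + \left(-5 + \left(-91 + 55\right)^{2} + 179 \left(-91 + 55\right)\right) = - \frac{25651639}{26945} + \left(-5 + \left(-36\right)^{2} + 179 \left(-36\right)\right) = - \frac{25651639}{26945} - 5153 = - \frac{164499224}{26945}$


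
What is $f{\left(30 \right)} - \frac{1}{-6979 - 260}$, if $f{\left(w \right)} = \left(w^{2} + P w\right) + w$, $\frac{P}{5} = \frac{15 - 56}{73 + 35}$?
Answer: $\frac{37920301}{43434} \approx 873.06$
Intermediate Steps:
$P = - \frac{205}{108}$ ($P = 5 \frac{15 - 56}{73 + 35} = 5 \left(- \frac{41}{108}\right) = - \frac{205}{108} \approx -1.8981$)
$f{\left(w \right)} = w^{2} - \frac{97 w}{108}$ ($f{\left(w \right)} = \left(w^{2} - \frac{205 w}{108}\right) + w = w^{2} - \frac{97 w}{108}$)
$f{\left(30 \right)} - \frac{1}{-6979 - 260} = \frac{1}{108} \cdot 30 \left(-97 + 108 \cdot 30\right) - \frac{1}{-6979 - 260} = \frac{1}{108} \cdot 30 \left(-97 + 3240\right) - \frac{1}{-7239} = \frac{1}{108} \cdot 30 \cdot 3143 - - \frac{1}{7239} = \frac{15715}{18} + \frac{1}{7239} = \frac{37920301}{43434}$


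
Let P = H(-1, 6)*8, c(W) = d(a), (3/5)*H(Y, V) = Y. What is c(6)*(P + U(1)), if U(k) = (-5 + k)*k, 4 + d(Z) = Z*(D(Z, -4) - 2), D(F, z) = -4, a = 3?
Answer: 1144/3 ≈ 381.33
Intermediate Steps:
H(Y, V) = 5*Y/3
d(Z) = -4 - 6*Z (d(Z) = -4 + Z*(-4 - 2) = -4 + Z*(-6) = -4 - 6*Z)
c(W) = -22 (c(W) = -4 - 6*3 = -4 - 18 = -22)
U(k) = k*(-5 + k)
P = -40/3 (P = ((5/3)*(-1))*8 = -5/3*8 = -40/3 ≈ -13.333)
c(6)*(P + U(1)) = -22*(-40/3 + 1*(-5 + 1)) = -22*(-40/3 + 1*(-4)) = -22*(-40/3 - 4) = -22*(-52/3) = 1144/3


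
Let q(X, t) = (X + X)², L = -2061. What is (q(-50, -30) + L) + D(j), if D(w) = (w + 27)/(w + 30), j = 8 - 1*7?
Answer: 246137/31 ≈ 7939.9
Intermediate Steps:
q(X, t) = 4*X² (q(X, t) = (2*X)² = 4*X²)
j = 1 (j = 8 - 7 = 1)
D(w) = (27 + w)/(30 + w)
(q(-50, -30) + L) + D(j) = (4*(-50)² - 2061) + (27 + 1)/(30 + 1) = (4*2500 - 2061) + 28/31 = (10000 - 2061) + (1/31)*28 = 7939 + 28/31 = 246137/31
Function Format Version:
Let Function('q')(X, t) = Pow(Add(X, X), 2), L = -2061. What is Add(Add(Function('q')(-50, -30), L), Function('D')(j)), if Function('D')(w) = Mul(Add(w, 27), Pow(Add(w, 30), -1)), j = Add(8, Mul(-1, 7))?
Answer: Rational(246137, 31) ≈ 7939.9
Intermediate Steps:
Function('q')(X, t) = Mul(4, Pow(X, 2)) (Function('q')(X, t) = Pow(Mul(2, X), 2) = Mul(4, Pow(X, 2)))
j = 1 (j = Add(8, -7) = 1)
Function('D')(w) = Mul(Pow(Add(30, w), -1), Add(27, w)) (Function('D')(w) = Mul(Add(27, w), Pow(Add(30, w), -1)) = Mul(Pow(Add(30, w), -1), Add(27, w)))
Add(Add(Function('q')(-50, -30), L), Function('D')(j)) = Add(Add(Mul(4, Pow(-50, 2)), -2061), Mul(Pow(Add(30, 1), -1), Add(27, 1))) = Add(Add(Mul(4, 2500), -2061), Mul(Pow(31, -1), 28)) = Add(Add(10000, -2061), Mul(Rational(1, 31), 28)) = Add(7939, Rational(28, 31)) = Rational(246137, 31)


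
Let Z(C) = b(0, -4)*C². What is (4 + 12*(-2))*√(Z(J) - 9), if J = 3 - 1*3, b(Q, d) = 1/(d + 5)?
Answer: -60*I ≈ -60.0*I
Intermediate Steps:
b(Q, d) = 1/(5 + d)
J = 0 (J = 3 - 3 = 0)
Z(C) = C² (Z(C) = C²/(5 - 4) = C²/1 = 1*C² = C²)
(4 + 12*(-2))*√(Z(J) - 9) = (4 + 12*(-2))*√(0² - 9) = (4 - 24)*√(0 - 9) = -60*I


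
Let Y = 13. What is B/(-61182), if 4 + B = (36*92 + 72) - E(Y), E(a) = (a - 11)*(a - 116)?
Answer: -163/2781 ≈ -0.058612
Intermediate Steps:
E(a) = (-116 + a)*(-11 + a) (E(a) = (-11 + a)*(-116 + a) = (-116 + a)*(-11 + a))
B = 3586 (B = -4 + ((36*92 + 72) - (1276 + 13² - 127*13)) = -4 + ((3312 + 72) - (1276 + 169 - 1651)) = -4 + (3384 - 1*(-206)) = -4 + (3384 + 206) = -4 + 3590 = 3586)
B/(-61182) = 3586/(-61182) = 3586*(-1/61182) = -163/2781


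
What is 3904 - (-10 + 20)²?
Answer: 3804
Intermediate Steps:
3904 - (-10 + 20)² = 3904 - 1*10² = 3904 - 1*100 = 3904 - 100 = 3804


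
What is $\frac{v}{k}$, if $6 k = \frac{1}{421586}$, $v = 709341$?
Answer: $1794289408956$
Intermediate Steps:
$k = \frac{1}{2529516}$ ($k = \frac{1}{6 \cdot 421586} = \frac{1}{6} \cdot \frac{1}{421586} = \frac{1}{2529516} \approx 3.9533 \cdot 10^{-7}$)
$\frac{v}{k} = 709341 \frac{1}{\frac{1}{2529516}} = 709341 \cdot 2529516 = 1794289408956$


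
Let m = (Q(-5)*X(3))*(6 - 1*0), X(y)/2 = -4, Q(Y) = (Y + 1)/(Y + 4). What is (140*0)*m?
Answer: 0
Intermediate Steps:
Q(Y) = (1 + Y)/(4 + Y)
X(y) = -8 (X(y) = 2*(-4) = -8)
m = -192 (m = (((1 - 5)/(4 - 5))*(-8))*(6 - 1*0) = ((-4/(-1))*(-8))*(6 + 0) = (-1*(-4)*(-8))*6 = (4*(-8))*6 = -32*6 = -192)
(140*0)*m = (140*0)*(-192) = 0*(-192) = 0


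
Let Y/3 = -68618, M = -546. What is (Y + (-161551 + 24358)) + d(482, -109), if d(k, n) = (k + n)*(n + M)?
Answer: -587362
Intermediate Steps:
d(k, n) = (-546 + n)*(k + n) (d(k, n) = (k + n)*(n - 546) = (k + n)*(-546 + n) = (-546 + n)*(k + n))
Y = -205854 (Y = 3*(-68618) = -205854)
(Y + (-161551 + 24358)) + d(482, -109) = (-205854 + (-161551 + 24358)) + ((-109)² - 546*482 - 546*(-109) + 482*(-109)) = (-205854 - 137193) + (11881 - 263172 + 59514 - 52538) = -343047 - 244315 = -587362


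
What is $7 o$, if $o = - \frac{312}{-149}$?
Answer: $\frac{2184}{149} \approx 14.658$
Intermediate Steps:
$o = \frac{312}{149}$ ($o = \left(-312\right) \left(- \frac{1}{149}\right) = \frac{312}{149} \approx 2.094$)
$7 o = 7 \cdot \frac{312}{149} = \frac{2184}{149}$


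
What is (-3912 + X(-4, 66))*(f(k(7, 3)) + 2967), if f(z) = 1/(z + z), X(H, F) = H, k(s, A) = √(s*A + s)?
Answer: -11618772 - 979*√7/7 ≈ -1.1619e+7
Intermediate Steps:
k(s, A) = √(s + A*s) (k(s, A) = √(A*s + s) = √(s + A*s))
f(z) = 1/(2*z)
(-3912 + X(-4, 66))*(f(k(7, 3)) + 2967) = (-3912 - 4)*(1/(2*(√(7*(1 + 3)))) + 2967) = -3916*(1/(2*(√(7*4))) + 2967) = -3916*(1/(2*(√28)) + 2967) = -3916*(1/(2*((2*√7))) + 2967) = -3916*((√7/14)/2 + 2967) = -3916*(√7/28 + 2967) = -3916*(2967 + √7/28) = -11618772 - 979*√7/7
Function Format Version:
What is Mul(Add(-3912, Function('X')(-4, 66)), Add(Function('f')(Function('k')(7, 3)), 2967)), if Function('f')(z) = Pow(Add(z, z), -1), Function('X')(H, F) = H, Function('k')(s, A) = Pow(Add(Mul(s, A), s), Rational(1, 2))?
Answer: Add(-11618772, Mul(Rational(-979, 7), Pow(7, Rational(1, 2)))) ≈ -1.1619e+7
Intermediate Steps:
Function('k')(s, A) = Pow(Add(s, Mul(A, s)), Rational(1, 2)) (Function('k')(s, A) = Pow(Add(Mul(A, s), s), Rational(1, 2)) = Pow(Add(s, Mul(A, s)), Rational(1, 2)))
Function('f')(z) = Mul(Rational(1, 2), Pow(z, -1)) (Function('f')(z) = Pow(Mul(2, z), -1) = Mul(Rational(1, 2), Pow(z, -1)))
Mul(Add(-3912, Function('X')(-4, 66)), Add(Function('f')(Function('k')(7, 3)), 2967)) = Mul(Add(-3912, -4), Add(Mul(Rational(1, 2), Pow(Pow(Mul(7, Add(1, 3)), Rational(1, 2)), -1)), 2967)) = Mul(-3916, Add(Mul(Rational(1, 2), Pow(Pow(Mul(7, 4), Rational(1, 2)), -1)), 2967)) = Mul(-3916, Add(Mul(Rational(1, 2), Pow(Pow(28, Rational(1, 2)), -1)), 2967)) = Mul(-3916, Add(Mul(Rational(1, 2), Pow(Mul(2, Pow(7, Rational(1, 2))), -1)), 2967)) = Mul(-3916, Add(Mul(Rational(1, 2), Mul(Rational(1, 14), Pow(7, Rational(1, 2)))), 2967)) = Mul(-3916, Add(Mul(Rational(1, 28), Pow(7, Rational(1, 2))), 2967)) = Mul(-3916, Add(2967, Mul(Rational(1, 28), Pow(7, Rational(1, 2))))) = Add(-11618772, Mul(Rational(-979, 7), Pow(7, Rational(1, 2))))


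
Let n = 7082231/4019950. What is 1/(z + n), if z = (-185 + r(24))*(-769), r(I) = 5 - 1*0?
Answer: 4019950/556448561231 ≈ 7.2243e-6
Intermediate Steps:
r(I) = 5 (r(I) = 5 + 0 = 5)
n = 7082231/4019950 (n = 7082231*(1/4019950) = 7082231/4019950 ≈ 1.7618)
z = 138420 (z = (-185 + 5)*(-769) = -180*(-769) = 138420)
1/(z + n) = 1/(138420 + 7082231/4019950) = 1/(556448561231/4019950) = 4019950/556448561231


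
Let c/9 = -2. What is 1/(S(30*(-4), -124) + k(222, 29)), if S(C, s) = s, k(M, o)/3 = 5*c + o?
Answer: -1/307 ≈ -0.0032573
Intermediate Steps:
c = -18 (c = 9*(-2) = -18)
k(M, o) = -270 + 3*o (k(M, o) = 3*(5*(-18) + o) = 3*(-90 + o) = -270 + 3*o)
1/(S(30*(-4), -124) + k(222, 29)) = 1/(-124 + (-270 + 3*29)) = 1/(-124 + (-270 + 87)) = 1/(-124 - 183) = 1/(-307) = -1/307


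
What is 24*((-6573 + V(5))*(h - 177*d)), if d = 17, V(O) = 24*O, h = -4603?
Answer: 1178885664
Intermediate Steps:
24*((-6573 + V(5))*(h - 177*d)) = 24*((-6573 + 24*5)*(-4603 - 177*17)) = 24*((-6573 + 120)*(-4603 - 3009)) = 24*(-6453*(-7612)) = 24*49120236 = 1178885664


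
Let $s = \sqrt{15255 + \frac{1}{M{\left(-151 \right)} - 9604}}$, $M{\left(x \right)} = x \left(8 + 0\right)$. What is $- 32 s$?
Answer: $- \frac{16 \sqrt{445824870477}}{2703} \approx -3952.4$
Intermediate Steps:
$M{\left(x \right)} = 8 x$ ($M{\left(x \right)} = x 8 = 8 x$)
$s = \frac{\sqrt{445824870477}}{5406}$ ($s = \sqrt{15255 + \frac{1}{8 \left(-151\right) - 9604}} = \sqrt{15255 + \frac{1}{-1208 - 9604}} = \sqrt{15255 + \frac{1}{-10812}} = \sqrt{15255 - \frac{1}{10812}} = \sqrt{\frac{164937059}{10812}} = \frac{\sqrt{445824870477}}{5406} \approx 123.51$)
$- 32 s = - 32 \frac{\sqrt{445824870477}}{5406} = - \frac{16 \sqrt{445824870477}}{2703}$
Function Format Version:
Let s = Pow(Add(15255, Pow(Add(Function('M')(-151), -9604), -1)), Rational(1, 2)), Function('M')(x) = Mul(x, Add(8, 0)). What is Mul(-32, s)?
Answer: Mul(Rational(-16, 2703), Pow(445824870477, Rational(1, 2))) ≈ -3952.4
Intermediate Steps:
Function('M')(x) = Mul(8, x) (Function('M')(x) = Mul(x, 8) = Mul(8, x))
s = Mul(Rational(1, 5406), Pow(445824870477, Rational(1, 2))) (s = Pow(Add(15255, Pow(Add(Mul(8, -151), -9604), -1)), Rational(1, 2)) = Pow(Add(15255, Pow(Add(-1208, -9604), -1)), Rational(1, 2)) = Pow(Add(15255, Pow(-10812, -1)), Rational(1, 2)) = Pow(Add(15255, Rational(-1, 10812)), Rational(1, 2)) = Pow(Rational(164937059, 10812), Rational(1, 2)) = Mul(Rational(1, 5406), Pow(445824870477, Rational(1, 2))) ≈ 123.51)
Mul(-32, s) = Mul(-32, Mul(Rational(1, 5406), Pow(445824870477, Rational(1, 2)))) = Mul(Rational(-16, 2703), Pow(445824870477, Rational(1, 2)))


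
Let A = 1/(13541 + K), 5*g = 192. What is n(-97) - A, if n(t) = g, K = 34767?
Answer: 9275131/241540 ≈ 38.400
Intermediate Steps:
g = 192/5 (g = (⅕)*192 = 192/5 ≈ 38.400)
n(t) = 192/5
A = 1/48308 (A = 1/(13541 + 34767) = 1/48308 ≈ 2.0701e-5)
n(-97) - A = 192/5 - 1*1/48308 = 192/5 - 1/48308 = 9275131/241540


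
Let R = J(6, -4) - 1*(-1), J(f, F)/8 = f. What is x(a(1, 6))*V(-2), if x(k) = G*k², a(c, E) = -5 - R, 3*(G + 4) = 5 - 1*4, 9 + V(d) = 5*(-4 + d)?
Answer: 416988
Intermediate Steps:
V(d) = -29 + 5*d (V(d) = -9 + 5*(-4 + d) = -9 + (-20 + 5*d) = -29 + 5*d)
J(f, F) = 8*f
R = 49 (R = 8*6 - 1*(-1) = 48 + 1 = 49)
G = -11/3 (G = -4 + (5 - 1*4)/3 = -4 + (5 - 4)/3 = -4 + (⅓)*1 = -4 + ⅓ = -11/3 ≈ -3.6667)
a(c, E) = -54 (a(c, E) = -5 - 1*49 = -5 - 49 = -54)
x(k) = -11*k²/3
x(a(1, 6))*V(-2) = (-11/3*(-54)²)*(-29 + 5*(-2)) = (-11/3*2916)*(-29 - 10) = -10692*(-39) = 416988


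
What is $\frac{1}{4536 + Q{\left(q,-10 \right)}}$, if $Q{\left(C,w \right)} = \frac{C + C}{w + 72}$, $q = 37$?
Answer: $\frac{31}{140653} \approx 0.0002204$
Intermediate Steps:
$Q{\left(C,w \right)} = \frac{2 C}{72 + w}$
$\frac{1}{4536 + Q{\left(q,-10 \right)}} = \frac{1}{4536 + 2 \cdot 37 \frac{1}{72 - 10}} = \frac{1}{4536 + 2 \cdot 37 \cdot \frac{1}{62}} = \frac{1}{4536 + \frac{37}{31}} = \frac{1}{\frac{140653}{31}} = \frac{31}{140653}$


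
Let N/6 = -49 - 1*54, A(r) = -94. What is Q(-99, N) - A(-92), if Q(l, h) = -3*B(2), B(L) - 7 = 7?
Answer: 52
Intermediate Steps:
B(L) = 14 (B(L) = 7 + 7 = 14)
N = -618 (N = 6*(-49 - 1*54) = 6*(-49 - 54) = 6*(-103) = -618)
Q(l, h) = -42 (Q(l, h) = -3*14 = -42)
Q(-99, N) - A(-92) = -42 - 1*(-94) = -42 + 94 = 52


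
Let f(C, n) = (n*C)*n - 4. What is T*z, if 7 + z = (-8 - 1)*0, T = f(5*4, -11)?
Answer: -16912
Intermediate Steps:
f(C, n) = -4 + C*n² (f(C, n) = (C*n)*n - 4 = C*n² - 4 = -4 + C*n²)
T = 2416 (T = -4 + (5*4)*(-11)² = -4 + 20*121 = -4 + 2420 = 2416)
z = -7 (z = -7 + (-8 - 1)*0 = -7 - 9*0 = -7 + 0 = -7)
T*z = 2416*(-7) = -16912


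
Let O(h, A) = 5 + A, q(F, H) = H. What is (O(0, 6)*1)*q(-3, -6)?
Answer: -66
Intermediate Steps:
(O(0, 6)*1)*q(-3, -6) = ((5 + 6)*1)*(-6) = (11*1)*(-6) = 11*(-6) = -66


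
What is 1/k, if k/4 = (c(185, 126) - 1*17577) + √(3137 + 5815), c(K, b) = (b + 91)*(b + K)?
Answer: 24955/4981998296 - √2238/4981998296 ≈ 4.9995e-6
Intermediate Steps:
c(K, b) = (91 + b)*(K + b)
k = 199640 + 8*√2238 (k = 4*(((126² + 91*185 + 91*126 + 185*126) - 1*17577) + √(3137 + 5815)) = 4*(((15876 + 16835 + 11466 + 23310) - 17577) + √8952) = 4*((67487 - 17577) + 2*√2238) = 4*(49910 + 2*√2238) = 199640 + 8*√2238 ≈ 2.0002e+5)
1/k = 1/(199640 + 8*√2238)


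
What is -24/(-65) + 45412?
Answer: 2951804/65 ≈ 45412.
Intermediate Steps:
-24/(-65) + 45412 = -(-1)*24/65 + 45412 = -1*(-24/65) + 45412 = 24/65 + 45412 = 2951804/65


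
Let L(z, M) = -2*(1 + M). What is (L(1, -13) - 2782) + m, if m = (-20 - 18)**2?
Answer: -1314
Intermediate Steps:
m = 1444 (m = (-38)**2 = 1444)
L(z, M) = -2 - 2*M
(L(1, -13) - 2782) + m = ((-2 - 2*(-13)) - 2782) + 1444 = ((-2 + 26) - 2782) + 1444 = (24 - 2782) + 1444 = -2758 + 1444 = -1314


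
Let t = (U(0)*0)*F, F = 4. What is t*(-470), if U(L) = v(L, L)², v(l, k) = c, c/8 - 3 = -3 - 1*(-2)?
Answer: 0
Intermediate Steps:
c = 16 (c = 24 + 8*(-3 - 1*(-2)) = 24 + 8*(-3 + 2) = 24 + 8*(-1) = 24 - 8 = 16)
v(l, k) = 16
U(L) = 256 (U(L) = 16² = 256)
t = 0 (t = (256*0)*4 = 0*4 = 0)
t*(-470) = 0*(-470) = 0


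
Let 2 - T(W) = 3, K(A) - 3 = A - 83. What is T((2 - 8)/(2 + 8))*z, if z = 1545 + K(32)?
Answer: -1497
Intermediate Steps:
K(A) = -80 + A (K(A) = 3 + (A - 83) = 3 + (-83 + A) = -80 + A)
T(W) = -1 (T(W) = 2 - 1*3 = 2 - 3 = -1)
z = 1497 (z = 1545 + (-80 + 32) = 1545 - 48 = 1497)
T((2 - 8)/(2 + 8))*z = -1*1497 = -1497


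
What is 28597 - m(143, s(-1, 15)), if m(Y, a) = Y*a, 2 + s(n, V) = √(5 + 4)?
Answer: 28454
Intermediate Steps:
s(n, V) = 1 (s(n, V) = -2 + √(5 + 4) = -2 + √9 = -2 + 3 = 1)
28597 - m(143, s(-1, 15)) = 28597 - 143 = 28454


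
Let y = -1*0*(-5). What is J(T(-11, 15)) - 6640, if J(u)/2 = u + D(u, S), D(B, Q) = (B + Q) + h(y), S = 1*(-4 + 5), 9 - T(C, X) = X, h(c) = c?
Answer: -6662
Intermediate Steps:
y = 0 (y = 0*(-5) = 0)
T(C, X) = 9 - X
S = 1 (S = 1*1 = 1)
D(B, Q) = B + Q (D(B, Q) = (B + Q) + 0 = B + Q)
J(u) = 2 + 4*u (J(u) = 2*(u + (u + 1)) = 2*(u + (1 + u)) = 2*(1 + 2*u) = 2 + 4*u)
J(T(-11, 15)) - 6640 = (2 + 4*(9 - 1*15)) - 6640 = (2 + 4*(9 - 15)) - 6640 = (2 + 4*(-6)) - 6640 = (2 - 24) - 6640 = -22 - 6640 = -6662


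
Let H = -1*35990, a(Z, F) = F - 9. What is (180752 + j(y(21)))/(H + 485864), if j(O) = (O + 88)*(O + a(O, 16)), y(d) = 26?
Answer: 92257/224937 ≈ 0.41015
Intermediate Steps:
a(Z, F) = -9 + F
j(O) = (7 + O)*(88 + O) (j(O) = (O + 88)*(O + (-9 + 16)) = (88 + O)*(O + 7) = (88 + O)*(7 + O) = (7 + O)*(88 + O))
H = -35990
(180752 + j(y(21)))/(H + 485864) = (180752 + (616 + 26**2 + 95*26))/(-35990 + 485864) = (180752 + (616 + 676 + 2470))/449874 = (180752 + 3762)*(1/449874) = 184514*(1/449874) = 92257/224937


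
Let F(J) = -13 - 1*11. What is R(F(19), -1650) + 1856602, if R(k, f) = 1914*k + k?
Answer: 1810642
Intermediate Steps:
F(J) = -24 (F(J) = -13 - 11 = -24)
R(k, f) = 1915*k
R(F(19), -1650) + 1856602 = 1915*(-24) + 1856602 = -45960 + 1856602 = 1810642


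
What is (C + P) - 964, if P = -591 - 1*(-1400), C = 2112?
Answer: 1957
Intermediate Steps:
P = 809 (P = -591 + 1400 = 809)
(C + P) - 964 = (2112 + 809) - 964 = 2921 - 964 = 1957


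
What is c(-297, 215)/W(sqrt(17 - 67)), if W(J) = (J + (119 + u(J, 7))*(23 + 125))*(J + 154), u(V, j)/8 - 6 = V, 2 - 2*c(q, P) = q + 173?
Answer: -63*I/(-3747014*I + 1036030*sqrt(2)) ≈ 1.4584e-5 - 5.7025e-6*I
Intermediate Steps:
c(q, P) = -171/2 - q/2 (c(q, P) = 1 - (q + 173)/2 = 1 - (173 + q)/2 = 1 + (-173/2 - q/2) = -171/2 - q/2)
u(V, j) = 48 + 8*V
W(J) = (154 + J)*(24716 + 1185*J) (W(J) = (J + (119 + (48 + 8*J))*(23 + 125))*(J + 154) = (J + (167 + 8*J)*148)*(154 + J) = (J + (24716 + 1184*J))*(154 + J) = (24716 + 1185*J)*(154 + J) = (154 + J)*(24716 + 1185*J))
c(-297, 215)/W(sqrt(17 - 67)) = (-171/2 - 1/2*(-297))/(3806264 + 1185*(sqrt(17 - 67))**2 + 207206*sqrt(17 - 67)) = (-171/2 + 297/2)/(3806264 + 1185*(sqrt(-50))**2 + 207206*sqrt(-50)) = 63/(3806264 + 1185*(5*I*sqrt(2))**2 + 207206*(5*I*sqrt(2))) = 63/(3806264 + 1185*(-50) + 1036030*I*sqrt(2)) = 63/(3806264 - 59250 + 1036030*I*sqrt(2)) = 63/(3747014 + 1036030*I*sqrt(2))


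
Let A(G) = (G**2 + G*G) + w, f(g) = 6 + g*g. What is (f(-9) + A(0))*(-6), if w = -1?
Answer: -516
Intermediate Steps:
f(g) = 6 + g**2
A(G) = -1 + 2*G**2 (A(G) = (G**2 + G*G) - 1 = (G**2 + G**2) - 1 = 2*G**2 - 1 = -1 + 2*G**2)
(f(-9) + A(0))*(-6) = ((6 + (-9)**2) + (-1 + 2*0**2))*(-6) = ((6 + 81) + (-1 + 2*0))*(-6) = (87 + (-1 + 0))*(-6) = (87 - 1)*(-6) = 86*(-6) = -516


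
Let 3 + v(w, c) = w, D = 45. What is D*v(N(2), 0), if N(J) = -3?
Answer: -270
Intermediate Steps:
v(w, c) = -3 + w
D*v(N(2), 0) = 45*(-3 - 3) = 45*(-6) = -270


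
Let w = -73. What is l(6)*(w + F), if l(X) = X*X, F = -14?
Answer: -3132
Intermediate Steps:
l(X) = X²
l(6)*(w + F) = 6²*(-73 - 14) = 36*(-87) = -3132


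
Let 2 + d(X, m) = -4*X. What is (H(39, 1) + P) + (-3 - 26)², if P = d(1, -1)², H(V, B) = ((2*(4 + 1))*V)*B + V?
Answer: 1306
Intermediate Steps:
d(X, m) = -2 - 4*X
H(V, B) = V + 10*B*V (H(V, B) = ((2*5)*V)*B + V = (10*V)*B + V = 10*B*V + V = V + 10*B*V)
P = 36 (P = (-2 - 4*1)² = (-2 - 4)² = (-6)² = 36)
(H(39, 1) + P) + (-3 - 26)² = (39*(1 + 10*1) + 36) + (-3 - 26)² = (39*(1 + 10) + 36) + (-29)² = (39*11 + 36) + 841 = (429 + 36) + 841 = 465 + 841 = 1306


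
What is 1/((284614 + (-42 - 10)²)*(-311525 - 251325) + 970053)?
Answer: -1/161715966247 ≈ -6.1837e-12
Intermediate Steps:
1/((284614 + (-42 - 10)²)*(-311525 - 251325) + 970053) = 1/((284614 + (-52)²)*(-562850) + 970053) = 1/((284614 + 2704)*(-562850) + 970053) = 1/(287318*(-562850) + 970053) = 1/(-161716936300 + 970053) = 1/(-161715966247) = -1/161715966247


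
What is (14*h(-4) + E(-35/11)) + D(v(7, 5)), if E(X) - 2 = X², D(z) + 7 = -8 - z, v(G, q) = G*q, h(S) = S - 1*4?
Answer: -18135/121 ≈ -149.88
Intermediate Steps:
h(S) = -4 + S (h(S) = S - 4 = -4 + S)
D(z) = -15 - z (D(z) = -7 + (-8 - z) = -15 - z)
E(X) = 2 + X²
(14*h(-4) + E(-35/11)) + D(v(7, 5)) = (14*(-4 - 4) + (2 + (-35/11)²)) + (-15 - 7*5) = (14*(-8) + (2 + (-35*1/11)²)) + (-15 - 1*35) = (-112 + (2 + (-35/11)²)) + (-15 - 35) = (-112 + (2 + 1225/121)) - 50 = (-112 + 1467/121) - 50 = -12085/121 - 50 = -18135/121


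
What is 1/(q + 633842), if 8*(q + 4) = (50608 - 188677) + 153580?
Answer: 8/5086215 ≈ 1.5729e-6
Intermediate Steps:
q = 15479/8 (q = -4 + ((50608 - 188677) + 153580)/8 = -4 + (-138069 + 153580)/8 = -4 + (⅛)*15511 = -4 + 15511/8 = 15479/8 ≈ 1934.9)
1/(q + 633842) = 1/(15479/8 + 633842) = 1/(5086215/8) = 8/5086215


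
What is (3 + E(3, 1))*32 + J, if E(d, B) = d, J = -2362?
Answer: -2170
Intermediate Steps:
(3 + E(3, 1))*32 + J = (3 + 3)*32 - 2362 = 6*32 - 2362 = 192 - 2362 = -2170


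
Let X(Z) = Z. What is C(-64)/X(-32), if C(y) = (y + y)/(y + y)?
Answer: -1/32 ≈ -0.031250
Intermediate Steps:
C(y) = 1 (C(y) = (2*y)/((2*y)) = (2*y)*(1/(2*y)) = 1)
C(-64)/X(-32) = 1/(-32) = 1*(-1/32) = -1/32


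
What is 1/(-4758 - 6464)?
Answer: -1/11222 ≈ -8.9111e-5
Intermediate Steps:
1/(-4758 - 6464) = 1/(-11222) = -1/11222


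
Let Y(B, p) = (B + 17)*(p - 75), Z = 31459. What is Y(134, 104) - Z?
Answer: -27080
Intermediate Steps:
Y(B, p) = (-75 + p)*(17 + B) (Y(B, p) = (17 + B)*(-75 + p) = (-75 + p)*(17 + B))
Y(134, 104) - Z = (-1275 - 75*134 + 17*104 + 134*104) - 1*31459 = (-1275 - 10050 + 1768 + 13936) - 31459 = 4379 - 31459 = -27080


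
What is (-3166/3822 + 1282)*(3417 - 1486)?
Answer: 4727703989/1911 ≈ 2.4739e+6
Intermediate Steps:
(-3166/3822 + 1282)*(3417 - 1486) = (-3166*1/3822 + 1282)*1931 = (-1583/1911 + 1282)*1931 = (2448319/1911)*1931 = 4727703989/1911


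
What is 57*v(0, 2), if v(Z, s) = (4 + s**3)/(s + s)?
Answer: 171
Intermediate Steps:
v(Z, s) = (4 + s**3)/(2*s) (v(Z, s) = (4 + s**3)/((2*s)) = (4 + s**3)*(1/(2*s)) = (4 + s**3)/(2*s))
57*v(0, 2) = 57*((1/2)*(4 + 2**3)/2) = 57*((1/2)*(1/2)*(4 + 8)) = 57*((1/2)*(1/2)*12) = 57*3 = 171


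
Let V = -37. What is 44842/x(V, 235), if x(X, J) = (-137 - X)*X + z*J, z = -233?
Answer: -44842/51055 ≈ -0.87831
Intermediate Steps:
x(X, J) = -233*J + X*(-137 - X) (x(X, J) = (-137 - X)*X - 233*J = X*(-137 - X) - 233*J = -233*J + X*(-137 - X))
44842/x(V, 235) = 44842/(-1*(-37)² - 233*235 - 137*(-37)) = 44842/(-1*1369 - 54755 + 5069) = 44842/(-1369 - 54755 + 5069) = 44842/(-51055) = 44842*(-1/51055) = -44842/51055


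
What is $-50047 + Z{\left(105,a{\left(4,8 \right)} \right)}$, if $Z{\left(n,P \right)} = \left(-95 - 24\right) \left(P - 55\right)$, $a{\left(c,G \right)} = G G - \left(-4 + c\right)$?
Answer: $-51118$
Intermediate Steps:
$a{\left(c,G \right)} = 4 + G^{2} - c$ ($a{\left(c,G \right)} = G^{2} - \left(-4 + c\right) = 4 + G^{2} - c$)
$Z{\left(n,P \right)} = 6545 - 119 P$ ($Z{\left(n,P \right)} = - 119 \left(-55 + P\right) = 6545 - 119 P$)
$-50047 + Z{\left(105,a{\left(4,8 \right)} \right)} = -50047 + \left(6545 - 119 \left(4 + 8^{2} - 4\right)\right) = -50047 + \left(6545 - 119 \left(4 + 64 - 4\right)\right) = -50047 + \left(6545 - 7616\right) = -50047 - 1071 = -51118$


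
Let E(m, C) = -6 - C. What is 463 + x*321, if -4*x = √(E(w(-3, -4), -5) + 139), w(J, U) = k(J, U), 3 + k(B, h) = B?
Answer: 463 - 321*√138/4 ≈ -479.72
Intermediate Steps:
k(B, h) = -3 + B
w(J, U) = -3 + J
x = -√138/4 (x = -√((-6 - 1*(-5)) + 139)/4 = -√((-6 + 5) + 139)/4 = -√(-1 + 139)/4 = -√138/4 ≈ -2.9368)
463 + x*321 = 463 - √138/4*321 = 463 - 321*√138/4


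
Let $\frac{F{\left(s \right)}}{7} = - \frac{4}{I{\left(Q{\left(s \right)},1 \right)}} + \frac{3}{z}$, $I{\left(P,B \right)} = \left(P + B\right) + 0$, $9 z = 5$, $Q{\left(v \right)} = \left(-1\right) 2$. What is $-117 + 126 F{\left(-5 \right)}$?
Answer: $\frac{40869}{5} \approx 8173.8$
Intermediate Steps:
$Q{\left(v \right)} = -2$
$z = \frac{5}{9}$ ($z = \frac{1}{9} \cdot 5 = \frac{5}{9} \approx 0.55556$)
$I{\left(P,B \right)} = B + P$ ($I{\left(P,B \right)} = \left(B + P\right) + 0 = B + P$)
$F{\left(s \right)} = \frac{329}{5}$ ($F{\left(s \right)} = 7 \left(- \frac{4}{1 - 2} + \frac{3}{\frac{5}{9}}\right) = 7 \left(- \frac{4}{-1} + 3 \cdot \frac{9}{5}\right) = 7 \left(\left(-4\right) \left(-1\right) + \frac{27}{5}\right) = 7 \left(4 + \frac{27}{5}\right) = 7 \cdot \frac{47}{5} = \frac{329}{5}$)
$-117 + 126 F{\left(-5 \right)} = -117 + 126 \cdot \frac{329}{5} = -117 + \frac{41454}{5} = \frac{40869}{5}$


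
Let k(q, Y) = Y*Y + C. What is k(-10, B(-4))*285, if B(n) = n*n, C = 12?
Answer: 76380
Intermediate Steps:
B(n) = n²
k(q, Y) = 12 + Y² (k(q, Y) = Y*Y + 12 = Y² + 12 = 12 + Y²)
k(-10, B(-4))*285 = (12 + ((-4)²)²)*285 = (12 + 16²)*285 = (12 + 256)*285 = 268*285 = 76380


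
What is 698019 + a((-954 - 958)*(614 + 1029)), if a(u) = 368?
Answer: 698387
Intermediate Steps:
698019 + a((-954 - 958)*(614 + 1029)) = 698019 + 368 = 698387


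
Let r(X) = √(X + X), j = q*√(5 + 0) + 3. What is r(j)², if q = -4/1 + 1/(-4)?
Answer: 6 - 17*√5/2 ≈ -13.007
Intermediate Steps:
q = -17/4 (q = -4*1 + 1*(-¼) = -4 - ¼ = -17/4 ≈ -4.2500)
j = 3 - 17*√5/4 (j = -17*√(5 + 0)/4 + 3 = -17*√5/4 + 3 = 3 - 17*√5/4 ≈ -6.5033)
r(X) = √2*√X (r(X) = √(2*X) = √2*√X)
r(j)² = (√2*√(3 - 17*√5/4))² = 6 - 17*√5/2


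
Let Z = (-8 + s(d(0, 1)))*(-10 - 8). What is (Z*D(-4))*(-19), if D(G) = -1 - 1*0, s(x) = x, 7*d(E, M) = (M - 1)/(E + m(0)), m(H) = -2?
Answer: 2736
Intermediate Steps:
d(E, M) = (-1 + M)/(7*(-2 + E)) (d(E, M) = ((M - 1)/(E - 2))/7 = ((-1 + M)/(-2 + E))/7 = (-1 + M)/(7*(-2 + E)))
D(G) = -1 (D(G) = -1 + 0 = -1)
Z = 144 (Z = (-8 + (-1 + 1)/(7*(-2 + 0)))*(-10 - 8) = (-8 + (1/7)*0/(-2))*(-18) = (-8 + (1/7)*(-1/2)*0)*(-18) = (-8 + 0)*(-18) = -8*(-18) = 144)
(Z*D(-4))*(-19) = (144*(-1))*(-19) = -144*(-19) = 2736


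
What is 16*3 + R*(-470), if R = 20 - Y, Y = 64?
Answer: 20728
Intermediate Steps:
R = -44 (R = 20 - 1*64 = 20 - 64 = -44)
16*3 + R*(-470) = 16*3 - 44*(-470) = 48 + 20680 = 20728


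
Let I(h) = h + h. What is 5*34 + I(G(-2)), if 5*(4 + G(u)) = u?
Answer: 806/5 ≈ 161.20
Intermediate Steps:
G(u) = -4 + u/5
I(h) = 2*h
5*34 + I(G(-2)) = 5*34 + 2*(-4 + (⅕)*(-2)) = 170 + 2*(-4 - ⅖) = 170 + 2*(-22/5) = 170 - 44/5 = 806/5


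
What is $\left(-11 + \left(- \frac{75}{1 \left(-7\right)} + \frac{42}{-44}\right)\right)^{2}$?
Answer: $\frac{36481}{23716} \approx 1.5382$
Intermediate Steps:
$\left(-11 + \left(- \frac{75}{1 \left(-7\right)} + \frac{42}{-44}\right)\right)^{2} = \left(-11 - \left(\frac{21}{22} + \frac{75}{-7}\right)\right)^{2} = \left(-11 - - \frac{1503}{154}\right)^{2} = \left(-11 + \left(\frac{75}{7} - \frac{21}{22}\right)\right)^{2} = \left(-11 + \frac{1503}{154}\right)^{2} = \left(- \frac{191}{154}\right)^{2} = \frac{36481}{23716}$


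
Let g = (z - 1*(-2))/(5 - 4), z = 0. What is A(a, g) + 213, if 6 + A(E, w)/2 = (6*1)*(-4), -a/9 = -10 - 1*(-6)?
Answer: 153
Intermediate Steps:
a = 36 (a = -9*(-10 - 1*(-6)) = -9*(-10 + 6) = -9*(-4) = 36)
g = 2 (g = (0 - 1*(-2))/(5 - 4) = (0 + 2)/1 = 2*1 = 2)
A(E, w) = -60 (A(E, w) = -12 + 2*((6*1)*(-4)) = -12 + 2*(6*(-4)) = -12 + 2*(-24) = -12 - 48 = -60)
A(a, g) + 213 = -60 + 213 = 153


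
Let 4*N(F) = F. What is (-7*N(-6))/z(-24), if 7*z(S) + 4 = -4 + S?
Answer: -147/64 ≈ -2.2969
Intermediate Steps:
z(S) = -8/7 + S/7 (z(S) = -4/7 + (-4 + S)/7 = -4/7 + (-4/7 + S/7) = -8/7 + S/7)
N(F) = F/4
(-7*N(-6))/z(-24) = (-7*(-6)/4)/(-8/7 + (⅐)*(-24)) = (-7*(-3/2))/(-8/7 - 24/7) = 21/(2*(-32/7)) = (21/2)*(-7/32) = -147/64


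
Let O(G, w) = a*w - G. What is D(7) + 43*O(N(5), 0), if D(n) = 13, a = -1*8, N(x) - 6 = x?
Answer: -460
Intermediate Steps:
N(x) = 6 + x
a = -8
O(G, w) = -G - 8*w (O(G, w) = -8*w - G = -G - 8*w)
D(7) + 43*O(N(5), 0) = 13 + 43*(-(6 + 5) - 8*0) = 13 + 43*(-1*11 + 0) = 13 + 43*(-11 + 0) = 13 + 43*(-11) = 13 - 473 = -460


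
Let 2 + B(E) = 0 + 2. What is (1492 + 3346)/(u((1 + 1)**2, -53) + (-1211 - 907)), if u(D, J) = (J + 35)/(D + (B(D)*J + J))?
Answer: -118531/51882 ≈ -2.2846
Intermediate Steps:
B(E) = 0 (B(E) = -2 + (0 + 2) = -2 + 2 = 0)
u(D, J) = (35 + J)/(D + J) (u(D, J) = (J + 35)/(D + (0*J + J)) = (35 + J)/(D + (0 + J)) = (35 + J)/(D + J))
(1492 + 3346)/(u((1 + 1)**2, -53) + (-1211 - 907)) = (1492 + 3346)/((35 - 53)/((1 + 1)**2 - 53) + (-1211 - 907)) = 4838/(-18/(2**2 - 53) - 2118) = 4838/(-18/(4 - 53) - 2118) = 4838/(-18/(-49) - 2118) = 4838/(-1/49*(-18) - 2118) = 4838/(18/49 - 2118) = 4838/(-103764/49) = 4838*(-49/103764) = -118531/51882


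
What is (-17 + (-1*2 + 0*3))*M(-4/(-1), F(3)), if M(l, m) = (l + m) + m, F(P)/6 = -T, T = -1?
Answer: -304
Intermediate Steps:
F(P) = 6 (F(P) = 6*(-1*(-1)) = 6*1 = 6)
M(l, m) = l + 2*m
(-17 + (-1*2 + 0*3))*M(-4/(-1), F(3)) = (-17 + (-1*2 + 0*3))*(-4/(-1) + 2*6) = (-17 + (-2 + 0))*(-4*(-1) + 12) = (-17 - 2)*(4 + 12) = -19*16 = -304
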